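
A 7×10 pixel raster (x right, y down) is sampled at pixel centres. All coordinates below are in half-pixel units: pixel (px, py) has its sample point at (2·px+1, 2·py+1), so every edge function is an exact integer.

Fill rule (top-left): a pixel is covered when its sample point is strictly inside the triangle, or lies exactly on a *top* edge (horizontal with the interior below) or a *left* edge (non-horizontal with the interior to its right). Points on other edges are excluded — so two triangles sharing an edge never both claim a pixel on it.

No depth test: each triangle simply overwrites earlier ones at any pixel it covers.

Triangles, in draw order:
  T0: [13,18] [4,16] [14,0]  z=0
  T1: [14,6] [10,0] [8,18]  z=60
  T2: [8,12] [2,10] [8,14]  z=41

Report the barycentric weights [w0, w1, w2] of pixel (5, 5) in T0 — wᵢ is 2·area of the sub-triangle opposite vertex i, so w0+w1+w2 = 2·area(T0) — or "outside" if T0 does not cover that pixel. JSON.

T0:
  2·area = 164
  edge (13, 18)→(4, 16): d=(-9,-2) top-left  bias=+0
  edge (4, 16)→(14, 0): d=(10,-16) top-left  bias=+0
  edge (14, 0)→(13, 18): d=(-1,18) right/bottom  bias=-1
    (6,1)@(13, 3): e=[135,14,15] → █
    (5,2)@(11, 5): e=[113,2,49] → █
    (5,3)@(11, 7): e=[95,22,47] → █
    (4,4)@(9, 9): e=[73,10,81] → █
    (4,5)@(9, 11): e=[55,30,79] → █
    (3,6)@(7, 13): e=[33,18,113] → █
    (2,7)@(5, 15): e=[11,6,147] → █
    (2,8)@(5, 17): e=[-7,26,145] → ·
    (3,8)@(7, 17): e=[-3,58,109] → ·
    (4,8)@(9, 17): e=[1,90,73] → █
    (4,9)@(9, 19): e=[-17,110,71] → ·
    (5,9)@(11, 19): e=[-13,142,35] → ·
  covered (23 px):
    · · · · · · ·
    · · · · · · █
    · · · · · █ █
    · · · · · █ █
    · · · · █ █ █
    · · · · █ █ █
    · · · █ █ █ █
    · · █ █ █ █ █
    · · · · █ █ █
    · · · · · · ·
T1:
  2·area = 84  (B↔C swapped to make it positive)
  edge (14, 6)→(8, 18): d=(-6,12) right/bottom  bias=-1
  edge (8, 18)→(10, 0): d=(2,-18) top-left  bias=+0
  edge (10, 0)→(14, 6): d=(4,6) right/bottom  bias=-1
    (5,1)@(11, 3): e=[54,24,6] → █
    (6,1)@(13, 3): e=[30,60,-6] → ·
    (5,2)@(11, 5): e=[42,28,14] → █
    (6,2)@(13, 5): e=[18,64,2] → █
    (5,3)@(11, 7): e=[30,32,22] → █
    (4,4)@(9, 9): e=[42,0,42] → █  [on edge]
    (6,4)@(13, 9): e=[-6,72,18] → ·
    (4,5)@(9, 11): e=[30,4,50] → █
    (6,5)@(13, 11): e=[-18,76,26] → ·
    (4,6)@(9, 13): e=[18,8,58] → █
    (5,6)@(11, 13): e=[-6,44,46] → ·
    (4,7)@(9, 15): e=[6,12,66] → █
  covered (11 px):
    · · · · · · ·
    · · · · · █ ·
    · · · · · █ █
    · · · · · █ █
    · · · · █ █ ·
    · · · · █ █ ·
    · · · · █ · ·
    · · · · █ · ·
    · · · · · · ·
    · · · · · · ·
T2:
  2·area = 12  (B↔C swapped to make it positive)
  edge (8, 12)→(8, 14): d=(0,2) right/bottom  bias=-1
  edge (8, 14)→(2, 10): d=(-6,-4) top-left  bias=+0
  edge (2, 10)→(8, 12): d=(6,2) right/bottom  bias=-1
    (2,5)@(5, 11): e=[6,6,0] → ·  [on edge]
    (3,6)@(7, 13): e=[2,2,8] → █
    (4,6)@(9, 13): e=[-2,10,4] → ·
    (5,6)@(11, 13): e=[-6,18,0] → ·  [on edge]
    (3,7)@(7, 15): e=[2,-10,20] → ·
  covered (1 px):
    · · · · · · ·
    · · · · · · ·
    · · · · · · ·
    · · · · · · ·
    · · · · · · ·
    · · · · · · ·
    · · · █ · · ·
    · · · · · · ·
    · · · · · · ·
    · · · · · · ·

Result: [62,43,59]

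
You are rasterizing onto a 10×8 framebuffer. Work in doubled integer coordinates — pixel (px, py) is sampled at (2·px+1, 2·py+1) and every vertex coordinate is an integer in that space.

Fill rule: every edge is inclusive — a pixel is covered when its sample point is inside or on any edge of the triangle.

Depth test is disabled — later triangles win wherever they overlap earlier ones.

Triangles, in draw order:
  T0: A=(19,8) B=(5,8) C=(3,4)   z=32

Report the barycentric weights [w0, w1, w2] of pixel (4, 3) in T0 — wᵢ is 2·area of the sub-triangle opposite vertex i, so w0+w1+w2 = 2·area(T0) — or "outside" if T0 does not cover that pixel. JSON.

T0:
  2·area = 56
  edge (19, 8)→(5, 8): d=(-14,0) inclusive
  edge (5, 8)→(3, 4): d=(-2,-4) inclusive
  edge (3, 4)→(19, 8): d=(16,4) inclusive
    (2,2)@(5, 5): e=[42,6,8] → X
    (3,2)@(7, 5): e=[42,14,0] → X  [on edge]
    (4,2)@(9, 5): e=[42,22,-8] → .
    (2,3)@(5, 7): e=[14,2,40] → X
    (4,3)@(9, 7): e=[14,18,24] → X
    (5,3)@(11, 7): e=[14,26,16] → X
    (6,3)@(13, 7): e=[14,34,8] → X
    (7,3)@(15, 7): e=[14,42,0] → X  [on edge]
    (8,3)@(17, 7): e=[14,50,-8] → .
    (2,4)@(5, 9): e=[-14,-2,72] → .
    (3,4)@(7, 9): e=[-14,6,64] → .
    (4,4)@(9, 9): e=[-14,14,56] → .
  covered (8 px):
    . . . . . . . . . .
    . . . . . . . . . .
    . . X X . . . . . .
    . . X X X X X X . .
    . . . . . . . . . .
    . . . . . . . . . .
    . . . . . . . . . .
    . . . . . . . . . .

Final: [18,24,14]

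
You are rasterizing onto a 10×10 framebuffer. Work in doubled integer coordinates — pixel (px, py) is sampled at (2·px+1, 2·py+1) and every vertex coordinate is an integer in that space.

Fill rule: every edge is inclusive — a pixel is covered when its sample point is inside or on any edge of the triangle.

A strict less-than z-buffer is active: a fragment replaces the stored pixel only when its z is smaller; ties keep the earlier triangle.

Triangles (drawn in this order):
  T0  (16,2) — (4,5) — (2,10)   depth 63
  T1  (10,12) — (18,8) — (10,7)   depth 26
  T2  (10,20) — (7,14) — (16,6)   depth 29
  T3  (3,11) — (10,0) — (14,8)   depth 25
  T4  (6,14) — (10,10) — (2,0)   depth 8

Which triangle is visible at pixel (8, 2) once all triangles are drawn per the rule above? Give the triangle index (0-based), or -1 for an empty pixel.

T0:
  2·area = 54  (B↔C swapped to make it positive)
  edge (16, 2)→(2, 10): d=(-14,8) inclusive
  edge (2, 10)→(4, 5): d=(2,-5) inclusive
  edge (4, 5)→(16, 2): d=(12,-3) inclusive
    (6,1)@(13, 3): e=[10,41,3] → █
    (7,1)@(15, 3): e=[-6,51,9] → ·
    (2,2)@(5, 5): e=[46,5,3] → █
    (3,2)@(7, 5): e=[30,15,9] → █
    (4,2)@(9, 5): e=[14,25,15] → █
    (5,2)@(11, 5): e=[-2,35,21] → ·
    (6,2)@(13, 5): e=[-18,45,27] → ·
    (2,3)@(5, 7): e=[18,9,27] → █
    (4,3)@(9, 7): e=[-14,29,39] → ·
    (1,4)@(3, 9): e=[6,3,45] → █
    (2,4)@(5, 9): e=[-10,13,51] → ·
    (3,4)@(7, 9): e=[-26,23,57] → ·
  covered (7 px):
    · · · · · · · · · ·
    · · · · · · █ · · ·
    · · █ █ █ · · · · ·
    · · █ █ · · · · · ·
    · █ · · · · · · · ·
    · · · · · · · · · ·
    · · · · · · · · · ·
    · · · · · · · · · ·
    · · · · · · · · · ·
    · · · · · · · · · ·
T1:
  2·area = 40  (B↔C swapped to make it positive)
  edge (10, 12)→(10, 7): d=(0,-5) inclusive
  edge (10, 7)→(18, 8): d=(8,1) inclusive
  edge (18, 8)→(10, 12): d=(-8,4) inclusive
    (5,4)@(11, 9): e=[5,15,20] → █
    (6,4)@(13, 9): e=[15,13,12] → █
    (7,4)@(15, 9): e=[25,11,4] → █
    (8,4)@(17, 9): e=[35,9,-4] → ·
    (5,5)@(11, 11): e=[5,31,4] → █
    (6,5)@(13, 11): e=[15,29,-4] → ·
    (7,5)@(15, 11): e=[25,27,-12] → ·
    (5,6)@(11, 13): e=[5,47,-12] → ·
  covered (4 px):
    · · · · · · · · · ·
    · · · · · · · · · ·
    · · · · · · · · · ·
    · · · · · · · · · ·
    · · · · · █ █ █ · ·
    · · · · · █ · · · ·
    · · · · · · · · · ·
    · · · · · · · · · ·
    · · · · · · · · · ·
    · · · · · · · · · ·
T2:
  2·area = 78
  edge (10, 20)→(7, 14): d=(-3,-6) inclusive
  edge (7, 14)→(16, 6): d=(9,-8) inclusive
  edge (16, 6)→(10, 20): d=(-6,14) inclusive
    (7,3)@(15, 7): e=[69,1,8] → █
    (8,3)@(17, 7): e=[81,17,-20] → ·
    (6,4)@(13, 9): e=[51,3,24] → █
    (7,4)@(15, 9): e=[63,19,-4] → ·
    (5,5)@(11, 11): e=[33,5,40] → █
    (7,5)@(15, 11): e=[57,37,-16] → ·
    (4,6)@(9, 13): e=[15,7,56] → █
    (6,6)@(13, 13): e=[39,39,0] → █  [on edge]
    (7,6)@(15, 13): e=[51,55,-28] → ·
    (4,7)@(9, 15): e=[9,25,44] → █
    (6,7)@(13, 15): e=[33,57,-12] → ·
    (4,8)@(9, 17): e=[3,43,32] → █
  covered (11 px):
    · · · · · · · · · ·
    · · · · · · · · · ·
    · · · · · · · · · ·
    · · · · · · · █ · ·
    · · · · · · █ · · ·
    · · · · · █ █ · · ·
    · · · · █ █ █ · · ·
    · · · · █ █ · · · ·
    · · · · █ █ · · · ·
    · · · · · · · · · ·
T3:
  2·area = 100
  edge (3, 11)→(10, 0): d=(7,-11) inclusive
  edge (10, 0)→(14, 8): d=(4,8) inclusive
  edge (14, 8)→(3, 11): d=(-11,3) inclusive
    (4,1)@(9, 3): e=[10,20,70] → █
    (5,1)@(11, 3): e=[32,4,64] → █
    (6,1)@(13, 3): e=[54,-12,58] → ·
    (3,2)@(7, 5): e=[2,44,54] → █
    (6,2)@(13, 5): e=[68,-4,36] → ·
    (3,3)@(7, 7): e=[16,52,32] → █
    (6,3)@(13, 7): e=[82,4,14] → █
    (7,3)@(15, 7): e=[104,-12,8] → ·
    (2,4)@(5, 9): e=[8,76,16] → █
    (5,4)@(11, 9): e=[74,28,-2] → ·
    (6,4)@(13, 9): e=[96,12,-8] → ·
    (1,5)@(3, 11): e=[0,100,0] → █  [on edge]
  covered (13 px):
    · · · · · · · · · ·
    · · · · █ █ · · · ·
    · · · █ █ █ · · · ·
    · · · █ █ █ █ · · ·
    · · █ █ █ · · · · ·
    · █ · · · · · · · ·
    · · · · · · · · · ·
    · · · · · · · · · ·
    · · · · · · · · · ·
    · · · · · · · · · ·
T4:
  2·area = 72  (B↔C swapped to make it positive)
  edge (6, 14)→(2, 0): d=(-4,-14) inclusive
  edge (2, 0)→(10, 10): d=(8,10) inclusive
  edge (10, 10)→(6, 14): d=(-4,4) inclusive
    (9,0)@(19, 1): e=[234,-162,0] → ·  [on edge]
    (1,1)@(3, 3): e=[2,14,56] → █
    (2,1)@(5, 3): e=[30,-6,48] → ·
    (8,1)@(17, 3): e=[198,-126,0] → ·  [on edge]
    (1,2)@(3, 5): e=[-6,30,48] → ·
    (2,2)@(5, 5): e=[22,10,40] → █
    (3,2)@(7, 5): e=[50,-10,32] → ·
    (7,2)@(15, 5): e=[162,-90,0] → ·  [on edge]
    (2,3)@(5, 7): e=[14,26,32] → █
    (3,3)@(7, 7): e=[42,6,24] → █
    (4,3)@(9, 7): e=[70,-14,16] → ·
    (6,3)@(13, 7): e=[126,-54,0] → ·  [on edge]
    (5,4)@(11, 9): e=[90,-18,0] → ·  [on edge]
    (4,5)@(9, 11): e=[54,18,0] → █  [on edge]
    (3,6)@(7, 13): e=[18,54,0] → █  [on edge]
    (2,7)@(5, 15): e=[-18,90,0] → ·  [on edge]
    (1,8)@(3, 17): e=[-54,126,0] → ·  [on edge]
    (0,9)@(1, 19): e=[-90,162,0] → ·  [on edge]
  covered (10 px):
    · · · · · · · · · ·
    · █ · · · · · · · ·
    · · █ · · · · · · ·
    · · █ █ · · · · · ·
    · · █ █ █ · · · · ·
    · · · █ █ · · · · ·
    · · · █ · · · · · ·
    · · · · · · · · · ·
    · · · · · · · · · ·
    · · · · · · · · · ·

Z-buffer (winner per pixel, '.' = empty):
  . . . . . . . . . .
  . 4 . . 3 3 0 . . .
  . . 4 3 3 3 . . . .
  . . 4 4 3 3 3 2 . .
  . 0 4 4 4 1 1 1 . .
  . 3 . 4 4 1 2 . . .
  . . . 4 2 2 2 . . .
  . . . . 2 2 . . . .
  . . . . 2 2 . . . .
  . . . . . . . . . .

Result: -1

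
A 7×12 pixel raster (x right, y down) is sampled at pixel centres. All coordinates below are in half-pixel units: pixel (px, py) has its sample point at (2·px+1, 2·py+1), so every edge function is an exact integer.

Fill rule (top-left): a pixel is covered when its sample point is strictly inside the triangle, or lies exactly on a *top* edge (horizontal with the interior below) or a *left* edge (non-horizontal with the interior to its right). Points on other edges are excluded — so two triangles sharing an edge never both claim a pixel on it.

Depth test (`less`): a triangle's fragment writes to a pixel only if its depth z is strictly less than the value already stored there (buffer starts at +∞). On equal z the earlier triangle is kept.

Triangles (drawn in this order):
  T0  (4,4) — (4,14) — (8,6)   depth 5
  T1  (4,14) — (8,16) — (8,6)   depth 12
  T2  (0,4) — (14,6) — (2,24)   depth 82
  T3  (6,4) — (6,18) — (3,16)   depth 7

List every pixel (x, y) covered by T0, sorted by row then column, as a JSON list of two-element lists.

T0:
  2·area = 40  (B↔C swapped to make it positive)
  edge (4, 4)→(8, 6): d=(4,2) right/bottom  bias=-1
  edge (8, 6)→(4, 14): d=(-4,8) right/bottom  bias=-1
  edge (4, 14)→(4, 4): d=(0,-10) top-left  bias=+0
    (2,2)@(5, 5): e=[2,28,10] → X
    (3,2)@(7, 5): e=[-2,12,30] → .
    (2,3)@(5, 7): e=[10,20,10] → X
    (3,3)@(7, 7): e=[6,4,30] → X
    (4,3)@(9, 7): e=[2,-12,50] → .
    (2,4)@(5, 9): e=[18,12,10] → X
    (3,4)@(7, 9): e=[14,-4,30] → .
    (2,5)@(5, 11): e=[26,4,10] → X
    (3,5)@(7, 11): e=[22,-12,30] → .
    (2,6)@(5, 13): e=[34,-4,10] → .
  covered (5 px):
    . . . . . . .
    . . . . . . .
    . . X . . . .
    . . X X . . .
    . . X . . . .
    . . X . . . .
    . . . . . . .
    . . . . . . .
    . . . . . . .
    . . . . . . .
    . . . . . . .
    . . . . . . .
T1:
  2·area = 40  (B↔C swapped to make it positive)
  edge (4, 14)→(8, 6): d=(4,-8) top-left  bias=+0
  edge (8, 6)→(8, 16): d=(0,10) right/bottom  bias=-1
  edge (8, 16)→(4, 14): d=(-4,-2) top-left  bias=+0
    (3,4)@(7, 9): e=[4,10,26] → X
    (4,4)@(9, 9): e=[20,-10,30] → .
    (3,5)@(7, 11): e=[12,10,18] → X
    (4,5)@(9, 11): e=[28,-10,22] → .
    (2,6)@(5, 13): e=[4,30,6] → X
    (4,6)@(9, 13): e=[36,-10,14] → .
    (2,7)@(5, 15): e=[12,30,-2] → .
    (3,7)@(7, 15): e=[28,10,2] → X
    (4,7)@(9, 15): e=[44,-10,6] → .
    (3,8)@(7, 17): e=[36,10,-6] → .
  covered (5 px):
    . . . . . . .
    . . . . . . .
    . . . . . . .
    . . . . . . .
    . . . X . . .
    . . . X . . .
    . . X X . . .
    . . . X . . .
    . . . . . . .
    . . . . . . .
    . . . . . . .
    . . . . . . .
T2:
  2·area = 276
  edge (0, 4)→(14, 6): d=(14,2) right/bottom  bias=-1
  edge (14, 6)→(2, 24): d=(-12,18) right/bottom  bias=-1
  edge (2, 24)→(0, 4): d=(-2,-20) top-left  bias=+0
    (0,2)@(1, 5): e=[12,246,18] → X
    (1,2)@(3, 5): e=[8,210,58] → X
    (2,2)@(5, 5): e=[4,174,98] → X
    (3,2)@(7, 5): e=[0,138,138] → .  [on edge]
    (0,3)@(1, 7): e=[40,222,14] → X
    (3,3)@(7, 7): e=[28,114,134] → X
    (4,3)@(9, 7): e=[24,78,174] → X
    (5,3)@(11, 7): e=[20,42,214] → X
    (6,3)@(13, 7): e=[16,6,254] → X
    (0,4)@(1, 9): e=[68,198,10] → X
    (6,4)@(13, 9): e=[44,-18,250] → .
    (0,5)@(1, 11): e=[96,174,6] → X
  covered (34 px):
    . . . . . . .
    . . . . . . .
    X X X . . . .
    X X X X X X X
    X X X X X X .
    X X X X X . .
    X X X X X . .
    . X X X . . .
    . X X . . . .
    . X X . . . .
    . X . . . . .
    . . . . . . .
T3:
  2·area = 42
  edge (6, 4)→(6, 18): d=(0,14) right/bottom  bias=-1
  edge (6, 18)→(3, 16): d=(-3,-2) top-left  bias=+0
  edge (3, 16)→(6, 4): d=(3,-12) top-left  bias=+0
    (2,4)@(5, 9): e=[14,25,3] → X
    (3,4)@(7, 9): e=[-14,29,27] → .
    (2,5)@(5, 11): e=[14,19,9] → X
    (3,5)@(7, 11): e=[-14,23,33] → .
    (2,6)@(5, 13): e=[14,13,15] → X
    (3,6)@(7, 13): e=[-14,17,39] → .
    (2,7)@(5, 15): e=[14,7,21] → X
    (3,7)@(7, 15): e=[-14,11,45] → .
    (2,8)@(5, 17): e=[14,1,27] → X
    (3,8)@(7, 17): e=[-14,5,51] → .
    (2,9)@(5, 19): e=[14,-5,33] → .
  covered (5 px):
    . . . . . . .
    . . . . . . .
    . . . . . . .
    . . . . . . .
    . . X . . . .
    . . X . . . .
    . . X . . . .
    . . X . . . .
    . . X . . . .
    . . . . . . .
    . . . . . . .
    . . . . . . .

Final: [[2,2],[2,3],[3,3],[2,4],[2,5]]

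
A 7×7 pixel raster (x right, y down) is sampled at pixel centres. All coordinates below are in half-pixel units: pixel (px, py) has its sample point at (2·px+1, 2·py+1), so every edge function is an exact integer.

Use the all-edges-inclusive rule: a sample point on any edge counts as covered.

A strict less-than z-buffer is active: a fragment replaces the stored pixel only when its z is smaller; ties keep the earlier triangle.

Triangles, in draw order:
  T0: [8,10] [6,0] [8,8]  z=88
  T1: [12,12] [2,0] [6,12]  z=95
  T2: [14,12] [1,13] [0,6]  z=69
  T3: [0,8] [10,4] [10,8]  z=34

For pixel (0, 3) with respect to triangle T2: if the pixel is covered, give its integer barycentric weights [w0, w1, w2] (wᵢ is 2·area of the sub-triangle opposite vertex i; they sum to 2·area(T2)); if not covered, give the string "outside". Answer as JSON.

T0:
  2·area = 4
  edge (8, 10)→(6, 0): d=(-2,-10) inclusive
  edge (6, 0)→(8, 8): d=(2,8) inclusive
  edge (8, 8)→(8, 10): d=(0,2) inclusive
    (3,2)@(7, 5): e=[0,2,2] → █  [on edge]
    (4,2)@(9, 5): e=[20,-14,-2] → ·
    (3,3)@(7, 7): e=[-4,6,2] → ·
  covered (1 px):
    · · · · · · ·
    · · · · · · ·
    · · · █ · · ·
    · · · · · · ·
    · · · · · · ·
    · · · · · · ·
    · · · · · · ·
T1:
  2·area = 72  (B↔C swapped to make it positive)
  edge (12, 12)→(6, 12): d=(-6,0) inclusive
  edge (6, 12)→(2, 0): d=(-4,-12) inclusive
  edge (2, 0)→(12, 12): d=(10,12) inclusive
    (1,1)@(3, 3): e=[54,0,18] → █  [on edge]
    (2,1)@(5, 3): e=[54,24,-6] → ·
    (1,2)@(3, 5): e=[42,-8,38] → ·
    (2,2)@(5, 5): e=[42,16,14] → █
    (3,2)@(7, 5): e=[42,40,-10] → ·
    (2,3)@(5, 7): e=[30,8,34] → █
    (3,3)@(7, 7): e=[30,32,10] → █
    (4,3)@(9, 7): e=[30,56,-14] → ·
    (2,4)@(5, 9): e=[18,0,54] → █  [on edge]
    (4,4)@(9, 9): e=[18,48,6] → █
    (5,4)@(11, 9): e=[18,72,-18] → ·
    (2,5)@(5, 11): e=[6,-8,74] → ·
  covered (10 px):
    · · · · · · ·
    · █ · · · · ·
    · · █ · · · ·
    · · █ █ · · ·
    · · █ █ █ · ·
    · · · █ █ █ ·
    · · · · · · ·
T2:
  2·area = 92
  edge (14, 12)→(1, 13): d=(-13,1) inclusive
  edge (1, 13)→(0, 6): d=(-1,-7) inclusive
  edge (0, 6)→(14, 12): d=(14,6) inclusive
    (0,3)@(1, 7): e=[78,6,8] → █
    (1,3)@(3, 7): e=[76,20,-4] → ·
    (0,4)@(1, 9): e=[52,4,36] → █
    (1,4)@(3, 9): e=[50,18,24] → █
    (2,4)@(5, 9): e=[48,32,12] → █
    (3,4)@(7, 9): e=[46,46,0] → █  [on edge]
    (4,4)@(9, 9): e=[44,60,-12] → ·
    (0,5)@(1, 11): e=[26,2,64] → █
    (4,5)@(9, 11): e=[18,58,16] → █
    (5,5)@(11, 11): e=[16,72,4] → █
    (6,5)@(13, 11): e=[14,86,-8] → ·
    (0,6)@(1, 13): e=[0,0,92] → █  [on edge]
  covered (12 px):
    · · · · · · ·
    · · · · · · ·
    · · · · · · ·
    █ · · · · · ·
    █ █ █ █ · · ·
    █ █ █ █ █ █ ·
    █ · · · · · ·
T3:
  2·area = 40
  edge (0, 8)→(10, 4): d=(10,-4) inclusive
  edge (10, 4)→(10, 8): d=(0,4) inclusive
  edge (10, 8)→(0, 8): d=(-10,0) inclusive
    (4,2)@(9, 5): e=[6,4,30] → █
    (5,2)@(11, 5): e=[14,-4,30] → ·
    (1,3)@(3, 7): e=[2,28,10] → █
    (2,3)@(5, 7): e=[10,20,10] → █
    (3,3)@(7, 7): e=[18,12,10] → █
    (5,3)@(11, 7): e=[34,-4,10] → ·
    (1,4)@(3, 9): e=[22,28,-10] → ·
    (2,4)@(5, 9): e=[30,20,-10] → ·
    (3,4)@(7, 9): e=[38,12,-10] → ·
    (4,4)@(9, 9): e=[46,4,-10] → ·
  covered (5 px):
    · · · · · · ·
    · · · · · · ·
    · · · · █ · ·
    · █ █ █ █ · ·
    · · · · · · ·
    · · · · · · ·
    · · · · · · ·

Final: [6,8,78]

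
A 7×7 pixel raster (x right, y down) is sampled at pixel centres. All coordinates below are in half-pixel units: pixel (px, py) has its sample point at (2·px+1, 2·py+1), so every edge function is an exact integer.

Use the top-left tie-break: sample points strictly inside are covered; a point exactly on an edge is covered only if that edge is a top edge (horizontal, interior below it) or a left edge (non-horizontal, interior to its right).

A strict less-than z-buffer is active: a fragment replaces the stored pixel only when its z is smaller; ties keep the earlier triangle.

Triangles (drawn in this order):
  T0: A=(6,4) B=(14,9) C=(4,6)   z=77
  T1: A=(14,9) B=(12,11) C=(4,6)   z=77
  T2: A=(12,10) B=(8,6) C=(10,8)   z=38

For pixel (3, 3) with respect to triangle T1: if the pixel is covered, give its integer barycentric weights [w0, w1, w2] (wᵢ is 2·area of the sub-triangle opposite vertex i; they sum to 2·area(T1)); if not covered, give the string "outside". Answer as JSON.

T0:
  2·area = 26
  edge (6, 4)→(14, 9): d=(8,5) right/bottom  bias=-1
  edge (14, 9)→(4, 6): d=(-10,-3) top-left  bias=+0
  edge (4, 6)→(6, 4): d=(2,-2) top-left  bias=+0
    (4,0)@(9, 1): e=[-39,65,0] → ·  [on edge]
    (3,1)@(7, 3): e=[-13,39,0] → ·  [on edge]
    (2,2)@(5, 5): e=[13,13,0] → █  [on edge]
    (3,2)@(7, 5): e=[3,19,4] → █
    (4,2)@(9, 5): e=[-7,25,8] → ·
    (1,3)@(3, 7): e=[39,-13,0] → ·  [on edge]
    (2,3)@(5, 7): e=[29,-7,4] → ·
    (3,3)@(7, 7): e=[19,-1,8] → ·
    (4,3)@(9, 7): e=[9,5,12] → █
    (5,3)@(11, 7): e=[-1,11,16] → ·
    (0,4)@(1, 9): e=[65,-39,0] → ·  [on edge]
    (4,4)@(9, 9): e=[25,-15,16] → ·
  covered (3 px):
    · · · · · · ·
    · · · · · · ·
    · · █ █ · · ·
    · · · · █ · ·
    · · · · · · ·
    · · · · · · ·
    · · · · · · ·
T1:
  2·area = 26
  edge (14, 9)→(12, 11): d=(-2,2) right/bottom  bias=-1
  edge (12, 11)→(4, 6): d=(-8,-5) top-left  bias=+0
  edge (4, 6)→(14, 9): d=(10,3) right/bottom  bias=-1
    (3,3)@(7, 7): e=[18,7,1] → █
    (4,3)@(9, 7): e=[14,17,-5] → ·
    (3,4)@(7, 9): e=[14,-9,21] → ·
    (4,4)@(9, 9): e=[10,1,15] → █
    (5,4)@(11, 9): e=[6,11,9] → █
    (6,4)@(13, 9): e=[2,21,3] → █
    (4,5)@(9, 11): e=[6,-15,35] → ·
    (5,5)@(11, 11): e=[2,-5,29] → ·
    (6,5)@(13, 11): e=[-2,5,23] → ·
  covered (4 px):
    · · · · · · ·
    · · · · · · ·
    · · · · · · ·
    · · · █ · · ·
    · · · · █ █ █
    · · · · · · ·
    · · · · · · ·
T2:
  degenerate (2·area = 0) — covers nothing

Result: [7,1,18]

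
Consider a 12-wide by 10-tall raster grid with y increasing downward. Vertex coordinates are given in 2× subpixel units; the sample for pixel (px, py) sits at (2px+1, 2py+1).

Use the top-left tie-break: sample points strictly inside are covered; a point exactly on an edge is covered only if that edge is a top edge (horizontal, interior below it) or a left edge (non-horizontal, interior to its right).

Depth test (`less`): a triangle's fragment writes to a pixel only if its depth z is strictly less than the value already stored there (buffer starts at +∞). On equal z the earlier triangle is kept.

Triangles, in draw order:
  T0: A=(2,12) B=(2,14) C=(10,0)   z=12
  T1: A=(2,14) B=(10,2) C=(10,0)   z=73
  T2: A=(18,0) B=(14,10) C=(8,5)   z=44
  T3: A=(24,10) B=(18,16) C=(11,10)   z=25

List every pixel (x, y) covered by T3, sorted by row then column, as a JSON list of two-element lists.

T0:
  2·area = 16  (B↔C swapped to make it positive)
  edge (2, 12)→(10, 0): d=(8,-12) top-left  bias=+0
  edge (10, 0)→(2, 14): d=(-8,14) right/bottom  bias=-1
  edge (2, 14)→(2, 12): d=(0,-2) top-left  bias=+0
    (3,2)@(7, 5): e=[4,2,10] → X
    (4,2)@(9, 5): e=[28,-26,14] → .
    (3,3)@(7, 7): e=[20,-14,10] → .
    (1,5)@(3, 11): e=[4,10,2] → X
    (2,5)@(5, 11): e=[28,-18,6] → .
    (1,6)@(3, 13): e=[20,-6,2] → .
  covered (2 px):
    . . . . . . . . . . . .
    . . . . . . . . . . . .
    . . . X . . . . . . . .
    . . . . . . . . . . . .
    . . . . . . . . . . . .
    . X . . . . . . . . . .
    . . . . . . . . . . . .
    . . . . . . . . . . . .
    . . . . . . . . . . . .
    . . . . . . . . . . . .
T1:
  2·area = 16  (B↔C swapped to make it positive)
  edge (2, 14)→(10, 0): d=(8,-14) top-left  bias=+0
  edge (10, 0)→(10, 2): d=(0,2) right/bottom  bias=-1
  edge (10, 2)→(2, 14): d=(-8,12) right/bottom  bias=-1
    (4,1)@(9, 3): e=[10,2,4] → X
    (5,1)@(11, 3): e=[38,-2,-20] → .
    (4,2)@(9, 5): e=[26,2,-12] → .
    (2,4)@(5, 9): e=[2,10,4] → X
    (3,4)@(7, 9): e=[30,6,-20] → .
    (2,5)@(5, 11): e=[18,10,-12] → .
  covered (2 px):
    . . . . . . . . . . . .
    . . . . X . . . . . . .
    . . . . . . . . . . . .
    . . . . . . . . . . . .
    . . X . . . . . . . . .
    . . . . . . . . . . . .
    . . . . . . . . . . . .
    . . . . . . . . . . . .
    . . . . . . . . . . . .
    . . . . . . . . . . . .
T2:
  2·area = 80
  edge (18, 0)→(14, 10): d=(-4,10) right/bottom  bias=-1
  edge (14, 10)→(8, 5): d=(-6,-5) top-left  bias=+0
  edge (8, 5)→(18, 0): d=(10,-5) top-left  bias=+0
    (8,0)@(17, 1): e=[6,69,5] → X
    (9,0)@(19, 1): e=[-14,79,15] → .
    (6,1)@(13, 3): e=[38,37,5] → X
    (7,1)@(15, 3): e=[18,47,15] → X
    (8,1)@(17, 3): e=[-2,57,25] → .
    (4,2)@(9, 5): e=[70,5,5] → X
    (5,2)@(11, 5): e=[50,15,15] → X
    (8,2)@(17, 5): e=[-10,45,45] → .
    (4,3)@(9, 7): e=[62,-7,25] → .
    (5,3)@(11, 7): e=[42,3,35] → X
    (8,3)@(17, 7): e=[-18,33,65] → .
    (5,4)@(11, 9): e=[34,-9,55] → .
  covered (11 px):
    . . . . . . . . X . . .
    . . . . . . X X . . . .
    . . . . X X X X . . . .
    . . . . . X X X . . . .
    . . . . . . X . . . . .
    . . . . . . . . . . . .
    . . . . . . . . . . . .
    . . . . . . . . . . . .
    . . . . . . . . . . . .
    . . . . . . . . . . . .
T3:
  2·area = 78
  edge (24, 10)→(18, 16): d=(-6,6) right/bottom  bias=-1
  edge (18, 16)→(11, 10): d=(-7,-6) top-left  bias=+0
  edge (11, 10)→(24, 10): d=(13,0) top-left  bias=+0
    (6,5)@(13, 11): e=[60,5,13] → X
    (7,5)@(15, 11): e=[48,17,13] → X
    (8,5)@(17, 11): e=[36,29,13] → X
    (9,5)@(19, 11): e=[24,41,13] → X
    (10,5)@(21, 11): e=[12,53,13] → X
    (11,5)@(23, 11): e=[0,65,13] → .  [on edge]
    (6,6)@(13, 13): e=[48,-9,39] → .
    (7,6)@(15, 13): e=[36,3,39] → X
    (10,6)@(21, 13): e=[0,39,39] → .  [on edge]
    (7,7)@(15, 15): e=[24,-11,65] → .
    (8,7)@(17, 15): e=[12,1,65] → X
    (9,7)@(19, 15): e=[0,13,65] → .  [on edge]
    (8,8)@(17, 17): e=[0,-13,91] → .  [on edge]
    (7,9)@(15, 19): e=[0,-39,117] → .  [on edge]
  covered (9 px):
    . . . . . . . . . . . .
    . . . . . . . . . . . .
    . . . . . . . . . . . .
    . . . . . . . . . . . .
    . . . . . . . . . . . .
    . . . . . . X X X X X .
    . . . . . . . X X X . .
    . . . . . . . . X . . .
    . . . . . . . . . . . .
    . . . . . . . . . . . .

Final: [[6,5],[7,5],[8,5],[9,5],[10,5],[7,6],[8,6],[9,6],[8,7]]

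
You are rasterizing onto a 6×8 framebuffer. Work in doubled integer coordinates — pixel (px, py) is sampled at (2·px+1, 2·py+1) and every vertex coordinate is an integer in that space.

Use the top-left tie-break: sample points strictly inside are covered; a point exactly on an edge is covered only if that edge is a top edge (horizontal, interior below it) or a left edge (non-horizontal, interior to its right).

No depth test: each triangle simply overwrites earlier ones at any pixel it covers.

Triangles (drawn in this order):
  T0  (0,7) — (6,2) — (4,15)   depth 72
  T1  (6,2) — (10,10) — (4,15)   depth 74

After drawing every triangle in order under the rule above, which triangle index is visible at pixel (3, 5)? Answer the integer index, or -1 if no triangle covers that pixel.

T0:
  2·area = 68
  edge (0, 7)→(6, 2): d=(6,-5) top-left  bias=+0
  edge (6, 2)→(4, 15): d=(-2,13) right/bottom  bias=-1
  edge (4, 15)→(0, 7): d=(-4,-8) top-left  bias=+0
    (2,1)@(5, 3): e=[1,11,56] → #
    (3,1)@(7, 3): e=[11,-15,72] → ·
    (1,2)@(3, 5): e=[3,33,32] → #
    (3,2)@(7, 5): e=[23,-19,64] → ·
    (0,3)@(1, 7): e=[5,55,8] → #
    (3,3)@(7, 7): e=[35,-23,56] → ·
    (0,4)@(1, 9): e=[17,51,0] → #  [on edge]
    (2,4)@(5, 9): e=[37,-1,32] → ·
    (0,5)@(1, 11): e=[29,47,-8] → ·
    (1,5)@(3, 11): e=[39,21,8] → #
    (2,5)@(5, 11): e=[49,-5,24] → ·
    (1,6)@(3, 13): e=[51,17,0] → #  [on edge]
  covered (10 px):
    · · · · · ·
    · · # · · ·
    · # # · · ·
    # # # · · ·
    # # · · · ·
    · # · · · ·
    · # · · · ·
    · · · · · ·
T1:
  2·area = 68
  edge (6, 2)→(10, 10): d=(4,8) right/bottom  bias=-1
  edge (10, 10)→(4, 15): d=(-6,5) right/bottom  bias=-1
  edge (4, 15)→(6, 2): d=(2,-13) top-left  bias=+0
    (3,2)@(7, 5): e=[4,45,19] → #
    (4,2)@(9, 5): e=[-12,35,45] → ·
    (3,3)@(7, 7): e=[12,33,23] → #
    (4,3)@(9, 7): e=[-4,23,49] → ·
    (2,4)@(5, 9): e=[36,31,1] → #
    (4,4)@(9, 9): e=[4,11,53] → #
    (5,4)@(11, 9): e=[-12,1,79] → ·
    (2,5)@(5, 11): e=[44,19,5] → #
    (4,5)@(9, 11): e=[12,-1,57] → ·
    (2,6)@(5, 13): e=[52,7,9] → #
    (3,6)@(7, 13): e=[36,-3,35] → ·
    (2,7)@(5, 15): e=[60,-5,13] → ·
  covered (8 px):
    · · · · · ·
    · · · · · ·
    · · · # · ·
    · · · # · ·
    · · # # # ·
    · · # # · ·
    · · # · · ·
    · · · · · ·

Z-buffer (winner per pixel, '.' = empty):
  . . . . . .
  . . 0 . . .
  . 0 0 1 . .
  0 0 0 1 . .
  0 0 1 1 1 .
  . 0 1 1 . .
  . 0 1 . . .
  . . . . . .

Answer: 1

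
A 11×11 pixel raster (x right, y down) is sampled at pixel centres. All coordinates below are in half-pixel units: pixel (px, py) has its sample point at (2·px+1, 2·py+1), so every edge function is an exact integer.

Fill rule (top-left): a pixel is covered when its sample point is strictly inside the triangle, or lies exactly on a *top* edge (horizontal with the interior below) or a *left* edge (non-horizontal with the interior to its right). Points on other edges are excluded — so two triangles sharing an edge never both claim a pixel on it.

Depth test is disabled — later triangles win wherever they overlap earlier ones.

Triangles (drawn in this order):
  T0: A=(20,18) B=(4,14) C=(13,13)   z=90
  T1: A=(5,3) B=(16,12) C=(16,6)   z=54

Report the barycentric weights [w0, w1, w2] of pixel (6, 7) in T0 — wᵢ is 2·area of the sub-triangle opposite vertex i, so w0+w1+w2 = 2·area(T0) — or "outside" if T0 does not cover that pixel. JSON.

T0:
  2·area = 52
  edge (20, 18)→(4, 14): d=(-16,-4) top-left  bias=+0
  edge (4, 14)→(13, 13): d=(9,-1) top-left  bias=+0
  edge (13, 13)→(20, 18): d=(7,5) right/bottom  bias=-1
    (6,6)@(13, 13): e=[52,0,0] → .  [on edge]
    (4,7)@(9, 15): e=[4,14,34] → X
    (5,7)@(11, 15): e=[12,16,24] → X
    (6,7)@(13, 15): e=[20,18,14] → X
    (7,7)@(15, 15): e=[28,20,4] → X
    (8,7)@(17, 15): e=[36,22,-6] → .
    (4,8)@(9, 17): e=[-28,32,48] → .
    (5,8)@(11, 17): e=[-20,34,38] → .
    (6,8)@(13, 17): e=[-12,36,28] → .
    (7,8)@(15, 17): e=[-4,38,18] → .
    (8,8)@(17, 17): e=[4,40,8] → X
    (9,8)@(19, 17): e=[12,42,-2] → .
  covered (5 px):
    . . . . . . . . . . .
    . . . . . . . . . . .
    . . . . . . . . . . .
    . . . . . . . . . . .
    . . . . . . . . . . .
    . . . . . . . . . . .
    . . . . . . . . . . .
    . . . . X X X X . . .
    . . . . . . . . X . .
    . . . . . . . . . . .
    . . . . . . . . . . .
T1:
  2·area = 66  (B↔C swapped to make it positive)
  edge (5, 3)→(16, 6): d=(11,3) right/bottom  bias=-1
  edge (16, 6)→(16, 12): d=(0,6) right/bottom  bias=-1
  edge (16, 12)→(5, 3): d=(-11,-9) top-left  bias=+0
    (2,1)@(5, 3): e=[0,66,0] → .  [on edge]
    (4,2)@(9, 5): e=[10,42,14] → X
    (5,2)@(11, 5): e=[4,30,32] → X
    (6,2)@(13, 5): e=[-2,18,50] → .
    (4,3)@(9, 7): e=[32,42,-8] → .
    (5,3)@(11, 7): e=[26,30,10] → X
    (6,3)@(13, 7): e=[20,18,28] → X
    (7,3)@(15, 7): e=[14,6,46] → X
    (8,3)@(17, 7): e=[8,-6,64] → .
    (5,4)@(11, 9): e=[48,30,-12] → .
    (6,4)@(13, 9): e=[42,18,6] → X
    (8,4)@(17, 9): e=[30,-6,42] → .
  covered (8 px):
    . . . . . . . . . . .
    . . . . . . . . . . .
    . . . . X X . . . . .
    . . . . . X X X . . .
    . . . . . . X X . . .
    . . . . . . . X . . .
    . . . . . . . . . . .
    . . . . . . . . . . .
    . . . . . . . . . . .
    . . . . . . . . . . .
    . . . . . . . . . . .

Final: [18,14,20]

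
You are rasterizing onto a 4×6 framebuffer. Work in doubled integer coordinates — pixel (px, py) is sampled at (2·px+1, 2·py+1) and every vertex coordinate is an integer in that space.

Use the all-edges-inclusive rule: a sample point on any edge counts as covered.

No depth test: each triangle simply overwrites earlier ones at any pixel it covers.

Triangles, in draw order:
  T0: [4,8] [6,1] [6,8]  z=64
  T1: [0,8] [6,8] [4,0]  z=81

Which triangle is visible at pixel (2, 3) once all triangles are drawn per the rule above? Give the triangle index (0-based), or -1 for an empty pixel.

T0:
  2·area = 14
  edge (4, 8)→(6, 1): d=(2,-7) inclusive
  edge (6, 1)→(6, 8): d=(0,7) inclusive
  edge (6, 8)→(4, 8): d=(-2,0) inclusive
    (2,2)@(5, 5): e=[1,7,6] → X
    (3,2)@(7, 5): e=[15,-7,6] → .
    (2,3)@(5, 7): e=[5,7,2] → X
    (3,3)@(7, 7): e=[19,-7,2] → .
    (2,4)@(5, 9): e=[9,7,-2] → .
  covered (2 px):
    . . . .
    . . . .
    . . X .
    . . X .
    . . . .
    . . . .
T1:
  2·area = 48  (B↔C swapped to make it positive)
  edge (0, 8)→(4, 0): d=(4,-8) inclusive
  edge (4, 0)→(6, 8): d=(2,8) inclusive
  edge (6, 8)→(0, 8): d=(-6,0) inclusive
    (1,1)@(3, 3): e=[4,14,30] → X
    (2,1)@(5, 3): e=[20,-2,30] → .
    (1,2)@(3, 5): e=[12,18,18] → X
    (2,2)@(5, 5): e=[28,2,18] → X
    (3,2)@(7, 5): e=[44,-14,18] → .
    (0,3)@(1, 7): e=[4,38,6] → X
    (3,3)@(7, 7): e=[52,-10,6] → .
    (0,4)@(1, 9): e=[12,42,-6] → .
    (1,4)@(3, 9): e=[28,26,-6] → .
    (2,4)@(5, 9): e=[44,10,-6] → .
  covered (6 px):
    . . . .
    . X . .
    . X X .
    X X X .
    . . . .
    . . . .

Z-buffer (winner per pixel, '.' = empty):
  . . . .
  . 1 . .
  . 1 1 .
  1 1 1 .
  . . . .
  . . . .

Answer: 1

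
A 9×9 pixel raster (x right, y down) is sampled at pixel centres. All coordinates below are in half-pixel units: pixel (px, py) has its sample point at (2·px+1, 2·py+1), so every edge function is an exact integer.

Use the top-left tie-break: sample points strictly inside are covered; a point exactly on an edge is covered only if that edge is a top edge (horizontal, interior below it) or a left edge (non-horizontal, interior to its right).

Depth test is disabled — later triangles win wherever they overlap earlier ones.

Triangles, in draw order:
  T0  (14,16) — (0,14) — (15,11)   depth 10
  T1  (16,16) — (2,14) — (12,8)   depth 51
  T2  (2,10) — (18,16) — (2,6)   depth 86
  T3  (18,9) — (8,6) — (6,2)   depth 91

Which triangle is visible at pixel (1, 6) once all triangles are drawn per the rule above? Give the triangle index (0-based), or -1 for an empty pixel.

T0:
  2·area = 72
  edge (14, 16)→(0, 14): d=(-14,-2) top-left  bias=+0
  edge (0, 14)→(15, 11): d=(15,-3) top-left  bias=+0
  edge (15, 11)→(14, 16): d=(-1,5) right/bottom  bias=-1
    (8,0)@(17, 1): e=[216,-144,0] → .  [on edge]
    (7,5)@(15, 11): e=[72,0,0] → .  [on edge]
    (2,6)@(5, 13): e=[24,0,48] → X  [on edge]
    (3,6)@(7, 13): e=[28,6,38] → X
    (4,6)@(9, 13): e=[32,12,28] → X
    (5,6)@(11, 13): e=[36,18,18] → X
    (6,6)@(13, 13): e=[40,24,8] → X
    (7,6)@(15, 13): e=[44,30,-2] → .
    (2,7)@(5, 15): e=[-4,30,46] → .
    (3,7)@(7, 15): e=[0,36,36] → X  [on edge]
    (7,7)@(15, 15): e=[16,60,-4] → .
    (3,8)@(7, 17): e=[-28,66,34] → .
  covered (9 px):
    . . . . . . . . .
    . . . . . . . . .
    . . . . . . . . .
    . . . . . . . . .
    . . . . . . . . .
    . . . . . . . . .
    . . X X X X X . .
    . . . X X X X . .
    . . . . . . . . .
T1:
  2·area = 104
  edge (16, 16)→(2, 14): d=(-14,-2) top-left  bias=+0
  edge (2, 14)→(12, 8): d=(10,-6) top-left  bias=+0
  edge (12, 8)→(16, 16): d=(4,8) right/bottom  bias=-1
    (8,2)@(17, 5): e=[156,0,-52] → .  [on edge]
    (5,4)@(11, 9): e=[88,4,12] → X
    (6,4)@(13, 9): e=[92,16,-4] → .
    (3,5)@(7, 11): e=[52,0,52] → X  [on edge]
    (4,5)@(9, 11): e=[56,12,36] → X
    (6,5)@(13, 11): e=[64,36,4] → X
    (7,5)@(15, 11): e=[68,48,-12] → .
    (2,6)@(5, 13): e=[20,8,76] → X
    (7,6)@(15, 13): e=[40,68,-4] → .
    (2,7)@(5, 15): e=[-8,28,84] → .
    (3,7)@(7, 15): e=[-4,40,68] → .
    (4,7)@(9, 15): e=[0,52,52] → X  [on edge]
  covered (14 px):
    . . . . . . . . .
    . . . . . . . . .
    . . . . . . . . .
    . . . . . . . . .
    . . . . . X . . .
    . . . X X X X . .
    . . X X X X X . .
    . . . . X X X X .
    . . . . . . . . .
T2:
  2·area = 64  (B↔C swapped to make it positive)
  edge (2, 10)→(2, 6): d=(0,-4) top-left  bias=+0
  edge (2, 6)→(18, 16): d=(16,10) right/bottom  bias=-1
  edge (18, 16)→(2, 10): d=(-16,-6) top-left  bias=+0
    (1,3)@(3, 7): e=[4,6,54] → X
    (2,3)@(5, 7): e=[12,-14,66] → .
    (1,4)@(3, 9): e=[4,38,22] → X
    (2,4)@(5, 9): e=[12,18,34] → X
    (3,4)@(7, 9): e=[20,-2,46] → .
    (1,5)@(3, 11): e=[4,70,-10] → .
    (2,5)@(5, 11): e=[12,50,2] → X
    (3,5)@(7, 11): e=[20,30,14] → X
    (4,5)@(9, 11): e=[28,10,26] → X
    (5,5)@(11, 11): e=[36,-10,38] → .
    (2,6)@(5, 13): e=[12,82,-30] → .
    (3,6)@(7, 13): e=[20,62,-18] → .
  covered (8 px):
    . . . . . . . . .
    . . . . . . . . .
    . . . . . . . . .
    . X . . . . . . .
    . X X . . . . . .
    . . X X X . . . .
    . . . . . X X . .
    . . . . . . . . .
    . . . . . . . . .
T3:
  2·area = 34
  edge (18, 9)→(8, 6): d=(-10,-3) top-left  bias=+0
  edge (8, 6)→(6, 2): d=(-2,-4) top-left  bias=+0
  edge (6, 2)→(18, 9): d=(12,7) right/bottom  bias=-1
    (3,1)@(7, 3): e=[27,2,5] → X
    (4,1)@(9, 3): e=[33,10,-9] → .
    (3,2)@(7, 5): e=[7,-2,29] → .
    (4,2)@(9, 5): e=[13,6,15] → X
    (5,2)@(11, 5): e=[19,14,1] → X
    (6,2)@(13, 5): e=[25,22,-13] → .
    (4,3)@(9, 7): e=[-7,2,39] → .
    (5,3)@(11, 7): e=[-1,10,25] → .
    (6,3)@(13, 7): e=[5,18,11] → X
    (7,3)@(15, 7): e=[11,26,-3] → .
    (6,4)@(13, 9): e=[-15,14,35] → .
  covered (4 px):
    . . . . . . . . .
    . . . X . . . . .
    . . . . X X . . .
    . . . . . . X . .
    . . . . . . . . .
    . . . . . . . . .
    . . . . . . . . .
    . . . . . . . . .
    . . . . . . . . .

Z-buffer (winner per pixel, '.' = empty):
  . . . . . . . . .
  . . . 3 . . . . .
  . . . . 3 3 . . .
  . 2 . . . . 3 . .
  . 2 2 . . 1 . . .
  . . 2 2 2 1 1 . .
  . . 1 1 1 2 2 . .
  . . . 0 1 1 1 1 .
  . . . . . . . . .

Final: -1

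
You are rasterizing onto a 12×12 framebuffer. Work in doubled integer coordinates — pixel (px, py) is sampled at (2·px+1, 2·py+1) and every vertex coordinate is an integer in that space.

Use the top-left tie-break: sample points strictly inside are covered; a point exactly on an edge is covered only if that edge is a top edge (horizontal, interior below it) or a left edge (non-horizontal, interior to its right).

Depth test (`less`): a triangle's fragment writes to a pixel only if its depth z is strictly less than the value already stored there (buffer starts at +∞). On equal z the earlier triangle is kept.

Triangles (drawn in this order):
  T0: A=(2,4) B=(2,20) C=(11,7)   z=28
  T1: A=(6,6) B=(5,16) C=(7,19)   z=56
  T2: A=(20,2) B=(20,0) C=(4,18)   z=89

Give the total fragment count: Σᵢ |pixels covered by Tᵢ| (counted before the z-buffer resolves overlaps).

T0:
  2·area = 144  (B↔C swapped to make it positive)
  edge (2, 4)→(11, 7): d=(9,3) right/bottom  bias=-1
  edge (11, 7)→(2, 20): d=(-9,13) right/bottom  bias=-1
  edge (2, 20)→(2, 4): d=(0,-16) top-left  bias=+0
    (1,2)@(3, 5): e=[6,122,16] → X
    (2,2)@(5, 5): e=[0,96,48] → .  [on edge]
    (1,3)@(3, 7): e=[24,104,16] → X
    (2,3)@(5, 7): e=[18,78,48] → X
    (3,3)@(7, 7): e=[12,52,80] → X
    (4,3)@(9, 7): e=[6,26,112] → X
    (5,3)@(11, 7): e=[0,0,144] → .  [on edge]
    (1,4)@(3, 9): e=[42,86,16] → X
    (5,4)@(11, 9): e=[18,-18,144] → .
    (8,4)@(17, 9): e=[0,-96,240] → .  [on edge]
    (1,5)@(3, 11): e=[60,68,16] → X
    (4,5)@(9, 11): e=[42,-10,112] → .
    (11,5)@(23, 11): e=[0,-192,336] → .  [on edge]
  covered (17 px):
    . . . . . . . . . . . .
    . . . . . . . . . . . .
    . X . . . . . . . . . .
    . X X X X . . . . . . .
    . X X X X . . . . . . .
    . X X X . . . . . . . .
    . X X . . . . . . . . .
    . X X . . . . . . . . .
    . X . . . . . . . . . .
    . . . . . . . . . . . .
    . . . . . . . . . . . .
    . . . . . . . . . . . .
T1:
  2·area = 23  (B↔C swapped to make it positive)
  edge (6, 6)→(7, 19): d=(1,13) right/bottom  bias=-1
  edge (7, 19)→(5, 16): d=(-2,-3) top-left  bias=+0
  edge (5, 16)→(6, 6): d=(1,-10) top-left  bias=+0
    (1,6)@(3, 13): e=[46,0,-23] → .  [on edge]
    (3,9)@(7, 19): e=[0,0,23] → .  [on edge]
  covered (0 px):
    . . . . . . . . . . . .
    . . . . . . . . . . . .
    . . . . . . . . . . . .
    . . . . . . . . . . . .
    . . . . . . . . . . . .
    . . . . . . . . . . . .
    . . . . . . . . . . . .
    . . . . . . . . . . . .
    . . . . . . . . . . . .
    . . . . . . . . . . . .
    . . . . . . . . . . . .
    . . . . . . . . . . . .
T2:
  2·area = 32  (B↔C swapped to make it positive)
  edge (20, 2)→(4, 18): d=(-16,16) right/bottom  bias=-1
  edge (4, 18)→(20, 0): d=(16,-18) top-left  bias=+0
  edge (20, 0)→(20, 2): d=(0,2) right/bottom  bias=-1
    (10,0)@(21, 1): e=[0,34,-2] → .  [on edge]
    (9,1)@(19, 3): e=[0,30,2] → .  [on edge]
    (8,2)@(17, 5): e=[0,26,6] → .  [on edge]
    (7,3)@(15, 7): e=[0,22,10] → .  [on edge]
    (6,4)@(13, 9): e=[0,18,14] → .  [on edge]
    (5,5)@(11, 11): e=[0,14,18] → .  [on edge]
    (4,6)@(9, 13): e=[0,10,22] → .  [on edge]
    (3,7)@(7, 15): e=[0,6,26] → .  [on edge]
    (2,8)@(5, 17): e=[0,2,30] → .  [on edge]
    (1,9)@(3, 19): e=[0,-2,34] → .  [on edge]
    (0,10)@(1, 21): e=[0,-6,38] → .  [on edge]
  covered (0 px):
    . . . . . . . . . . . .
    . . . . . . . . . . . .
    . . . . . . . . . . . .
    . . . . . . . . . . . .
    . . . . . . . . . . . .
    . . . . . . . . . . . .
    . . . . . . . . . . . .
    . . . . . . . . . . . .
    . . . . . . . . . . . .
    . . . . . . . . . . . .
    . . . . . . . . . . . .
    . . . . . . . . . . . .

Answer: 17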